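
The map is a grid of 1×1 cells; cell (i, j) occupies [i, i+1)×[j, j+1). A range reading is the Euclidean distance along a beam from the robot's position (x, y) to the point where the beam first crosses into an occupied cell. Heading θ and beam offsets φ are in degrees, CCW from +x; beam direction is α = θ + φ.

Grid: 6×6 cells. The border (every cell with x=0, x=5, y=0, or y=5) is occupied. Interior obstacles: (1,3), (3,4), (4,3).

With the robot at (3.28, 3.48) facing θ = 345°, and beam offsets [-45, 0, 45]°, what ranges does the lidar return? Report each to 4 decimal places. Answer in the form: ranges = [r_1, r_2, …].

ranges = [2.8637, 0.7454, 0.8314]

beam 1: φ=-45°, α=300°
  cosα=0.5000 sinα=-0.8660 | (3,3) | tMaxX 1.4400 tMaxY 0.5543 | tΔX 2.0000 tΔY 1.1547
    t=0.5543 [y] (3,2)
    t=1.4400 [x] (4,2)
    t=1.7090 [y] (4,1)
    t=2.8637 [y] (4,0) — stop
  → r_1 = 2.8637
beam 2: φ=0°, α=345°
  cosα=0.9659 sinα=-0.2588 | (3,3) | tMaxX 0.7454 tMaxY 1.8546 | tΔX 1.0353 tΔY 3.8637
    t=0.7454 [x] (4,3) — stop
  → r_2 = 0.7454
beam 3: φ=45°, α=30°
  cosα=0.8660 sinα=0.5000 | (3,3) | tMaxX 0.8314 tMaxY 1.0400 | tΔX 1.1547 tΔY 2.0000
    t=0.8314 [x] (4,3) — stop
  → r_3 = 0.8314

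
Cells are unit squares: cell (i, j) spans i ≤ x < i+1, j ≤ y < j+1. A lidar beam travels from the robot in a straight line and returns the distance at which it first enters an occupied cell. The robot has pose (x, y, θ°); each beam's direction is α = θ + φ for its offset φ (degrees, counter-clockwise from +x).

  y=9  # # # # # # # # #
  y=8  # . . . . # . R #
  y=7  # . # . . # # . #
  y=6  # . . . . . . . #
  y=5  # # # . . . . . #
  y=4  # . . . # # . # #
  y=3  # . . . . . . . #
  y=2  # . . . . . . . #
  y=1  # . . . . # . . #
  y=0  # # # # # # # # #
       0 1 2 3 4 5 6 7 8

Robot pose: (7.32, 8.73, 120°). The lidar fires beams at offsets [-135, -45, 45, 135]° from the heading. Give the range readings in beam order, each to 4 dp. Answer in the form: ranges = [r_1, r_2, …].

ranges = [0.7040, 0.2795, 1.0432, 1.2364]

beam 1: φ=-135°, α=345°
  direction (0.9659, -0.2588); cell (7,8); t to first gridline: x 0.7040, y 2.8205 (then +1.0353 / +3.8637)
    (8,8) via x @ 0.7040  # hit
  → r_1 = 0.7040
beam 2: φ=-45°, α=75°
  direction (0.2588, 0.9659); cell (7,8); t to first gridline: x 2.6273, y 0.2795 (then +3.8637 / +1.0353)
    (7,9) via y @ 0.2795  # hit
  → r_2 = 0.2795
beam 3: φ=45°, α=165°
  direction (-0.9659, 0.2588); cell (7,8); t to first gridline: x 0.3313, y 1.0432 (then +1.0353 / +3.8637)
    (6,8) via x @ 0.3313
    (6,9) via y @ 1.0432  # hit
  → r_3 = 1.0432
beam 4: φ=135°, α=255°
  direction (-0.2588, -0.9659); cell (7,8); t to first gridline: x 1.2364, y 0.7558 (then +3.8637 / +1.0353)
    (7,7) via y @ 0.7558
    (6,7) via x @ 1.2364  # hit
  → r_4 = 1.2364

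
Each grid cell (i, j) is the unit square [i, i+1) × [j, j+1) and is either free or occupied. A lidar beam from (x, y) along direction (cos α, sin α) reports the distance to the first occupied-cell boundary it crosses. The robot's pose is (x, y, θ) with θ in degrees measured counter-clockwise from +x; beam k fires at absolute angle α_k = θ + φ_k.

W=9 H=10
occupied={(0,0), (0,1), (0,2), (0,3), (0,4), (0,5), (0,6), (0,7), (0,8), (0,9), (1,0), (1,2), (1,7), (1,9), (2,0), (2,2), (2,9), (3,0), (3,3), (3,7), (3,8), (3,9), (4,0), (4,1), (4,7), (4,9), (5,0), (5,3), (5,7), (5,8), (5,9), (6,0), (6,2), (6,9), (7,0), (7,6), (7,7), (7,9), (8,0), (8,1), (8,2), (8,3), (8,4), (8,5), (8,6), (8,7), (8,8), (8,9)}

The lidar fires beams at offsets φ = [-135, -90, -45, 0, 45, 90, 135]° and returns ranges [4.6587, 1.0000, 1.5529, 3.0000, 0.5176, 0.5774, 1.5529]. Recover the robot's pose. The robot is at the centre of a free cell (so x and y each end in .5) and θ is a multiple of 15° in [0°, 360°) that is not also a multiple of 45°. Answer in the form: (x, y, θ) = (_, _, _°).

The pose lattice has 42·16 = 672 candidates. Test each by forward raycasting.
  (4.5, 5.5, 75°): beam 1 = 1.7321 ≠ 4.6587 ✗
  (7.5, 1.5, 165°): beam 1 = 0.5774 ≠ 4.6587 ✗
  (2.5, 7.5, 255°): beam 1 = 1.7321 ≠ 4.6587 ✗
  (7.5, 4.5, 75°): beam 1 = 1.0000 ≠ 4.6587 ✗
  (4.5, 3.5, 75°): beam 1 = 2.8868 ≠ 4.6587 ✗
  …
  (4.5, 2.5, 210°): r_1=4.6587, r_2=1.0000, r_3=1.5529, r_4=3.0000, r_5=0.5176, r_6=0.5774, r_7=1.5529 — all match ✓
Only this pose fits every beam.

(x, y, θ) = (4.5, 2.5, 210°)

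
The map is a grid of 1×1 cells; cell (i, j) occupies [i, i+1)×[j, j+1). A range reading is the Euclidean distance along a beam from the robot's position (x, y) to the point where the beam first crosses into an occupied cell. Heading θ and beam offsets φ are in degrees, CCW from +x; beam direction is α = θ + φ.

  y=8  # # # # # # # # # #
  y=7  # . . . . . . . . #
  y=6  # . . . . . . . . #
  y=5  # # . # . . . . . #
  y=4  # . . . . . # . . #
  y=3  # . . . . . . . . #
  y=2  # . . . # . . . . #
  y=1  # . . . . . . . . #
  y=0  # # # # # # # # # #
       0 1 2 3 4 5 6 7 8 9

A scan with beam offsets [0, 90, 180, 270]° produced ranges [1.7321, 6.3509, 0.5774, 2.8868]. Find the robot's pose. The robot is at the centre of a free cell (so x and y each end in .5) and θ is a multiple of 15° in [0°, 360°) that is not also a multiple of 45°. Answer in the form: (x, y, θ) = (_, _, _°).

The pose lattice has 52·16 = 832 candidates. Test each by forward raycasting.
  (2.5, 6.5, 165°): beam 1 = 1.5529 ≠ 1.7321 ✗
  (1.5, 2.5, 75°): beam 1 = 5.6940 ≠ 1.7321 ✗
  (1.5, 1.5, 120°): beam 1 = 1.0000 ≠ 1.7321 ✗
  (2.5, 3.5, 255°): beam 1 = 2.5882 ≠ 1.7321 ✗
  (4.5, 4.5, 345°): beam 1 = 1.5529 ≠ 1.7321 ✗
  …
  (3.5, 4.5, 300°): r_1=1.7321, r_2=6.3509, r_3=0.5774, r_4=2.8868 — all match ✓
Only this pose fits every beam.

(x, y, θ) = (3.5, 4.5, 300°)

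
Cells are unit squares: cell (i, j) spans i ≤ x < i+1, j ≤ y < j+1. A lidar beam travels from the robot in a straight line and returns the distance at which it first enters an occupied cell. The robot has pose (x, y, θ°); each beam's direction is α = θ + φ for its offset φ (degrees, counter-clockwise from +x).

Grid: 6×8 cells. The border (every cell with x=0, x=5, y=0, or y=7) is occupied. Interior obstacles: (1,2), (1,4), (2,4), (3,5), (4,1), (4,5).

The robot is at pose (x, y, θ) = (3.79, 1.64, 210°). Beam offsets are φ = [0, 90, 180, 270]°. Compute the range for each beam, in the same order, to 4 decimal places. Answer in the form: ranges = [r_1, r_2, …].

beam 1: φ=0°, α=210°
  d=(-0.8660,-0.5000)  start (3,1)  tX=0.9122 tY=1.2800  stride 1/|dx|=1.1547 1/|dy|=2.0000
    cross x-line → (2,1), t=0.9122
    cross y-line → (2,0), t=1.2800 (wall)
  → r_1 = 1.2800
beam 2: φ=90°, α=300°
  d=(0.5000,-0.8660)  start (3,1)  tX=0.4200 tY=0.7390  stride 1/|dx|=2.0000 1/|dy|=1.1547
    cross x-line → (4,1), t=0.4200 (wall)
  → r_2 = 0.4200
beam 3: φ=180°, α=30°
  d=(0.8660,0.5000)  start (3,1)  tX=0.2425 tY=0.7200  stride 1/|dx|=1.1547 1/|dy|=2.0000
    cross x-line → (4,1), t=0.2425 (wall)
  → r_3 = 0.2425
beam 4: φ=270°, α=120°
  d=(-0.5000,0.8660)  start (3,1)  tX=1.5800 tY=0.4157  stride 1/|dx|=2.0000 1/|dy|=1.1547
    cross y-line → (3,2), t=0.4157
    cross y-line → (3,3), t=1.5704
    cross x-line → (2,3), t=1.5800
    cross y-line → (2,4), t=2.7251 (wall)
  → r_4 = 2.7251

ranges = [1.2800, 0.4200, 0.2425, 2.7251]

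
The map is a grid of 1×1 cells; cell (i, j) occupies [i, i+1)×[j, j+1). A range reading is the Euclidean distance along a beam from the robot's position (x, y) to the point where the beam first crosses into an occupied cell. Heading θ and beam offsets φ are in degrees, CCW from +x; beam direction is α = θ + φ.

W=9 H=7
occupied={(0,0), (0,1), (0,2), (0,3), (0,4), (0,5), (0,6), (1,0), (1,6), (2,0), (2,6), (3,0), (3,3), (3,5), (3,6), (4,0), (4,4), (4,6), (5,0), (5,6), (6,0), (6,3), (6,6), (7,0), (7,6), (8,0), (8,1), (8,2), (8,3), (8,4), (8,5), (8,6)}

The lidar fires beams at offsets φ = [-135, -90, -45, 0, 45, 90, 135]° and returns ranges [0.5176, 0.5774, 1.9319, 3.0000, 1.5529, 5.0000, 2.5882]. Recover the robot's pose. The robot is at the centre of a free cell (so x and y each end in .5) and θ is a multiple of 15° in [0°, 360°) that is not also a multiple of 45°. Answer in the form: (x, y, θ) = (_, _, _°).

(x, y, θ) = (3.5, 1.5, 30°)

The pose lattice has 31·16 = 496 candidates. Test each by forward raycasting.
  (1.5, 2.5, 255°): beam 1 = 1.0000 ≠ 0.5176 ✗
  (6.5, 1.5, 300°): beam 1 = 5.6940 ≠ 0.5176 ✗
  (1.5, 5.5, 15°): beam 1 = 1.0000 ≠ 0.5176 ✗
  (7.5, 4.5, 105°): beam 1 = 0.5774 ≠ 0.5176 ✗
  …
  (3.5, 1.5, 30°): r_1=0.5176, r_2=0.5774, r_3=1.9319, r_4=3.0000, r_5=1.5529, r_6=5.0000, r_7=2.5882 — all match ✓
Only this pose fits every beam.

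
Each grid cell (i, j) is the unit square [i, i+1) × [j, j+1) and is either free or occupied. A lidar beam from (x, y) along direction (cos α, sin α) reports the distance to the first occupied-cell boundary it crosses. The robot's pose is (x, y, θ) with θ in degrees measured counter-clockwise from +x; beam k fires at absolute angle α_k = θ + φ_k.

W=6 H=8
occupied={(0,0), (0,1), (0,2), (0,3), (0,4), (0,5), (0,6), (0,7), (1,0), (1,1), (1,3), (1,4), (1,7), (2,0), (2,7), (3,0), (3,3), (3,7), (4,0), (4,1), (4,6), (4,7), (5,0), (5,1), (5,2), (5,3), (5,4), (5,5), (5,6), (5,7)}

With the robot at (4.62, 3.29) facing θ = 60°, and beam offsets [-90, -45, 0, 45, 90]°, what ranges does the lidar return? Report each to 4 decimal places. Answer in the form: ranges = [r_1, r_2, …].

beam 1: φ=-90°, α=330°
  dir = (cos 330°, sin 330°) = (0.8660, -0.5000); from cell (4,3)
  next x-line at t=0.4388, next y-line at t=0.5800; Δt_x=1.1547, Δt_y=2.0000
    x: enter (5,3) at t=0.4388 ← occupied
  → r_1 = 0.4388
beam 2: φ=-45°, α=15°
  dir = (cos 15°, sin 15°) = (0.9659, 0.2588); from cell (4,3)
  next x-line at t=0.3934, next y-line at t=2.7432; Δt_x=1.0353, Δt_y=3.8637
    x: enter (5,3) at t=0.3934 ← occupied
  → r_2 = 0.3934
beam 3: φ=0°, α=60°
  dir = (cos 60°, sin 60°) = (0.5000, 0.8660); from cell (4,3)
  next x-line at t=0.7600, next y-line at t=0.8198; Δt_x=2.0000, Δt_y=1.1547
    x: enter (5,3) at t=0.7600 ← occupied
  → r_3 = 0.7600
beam 4: φ=45°, α=105°
  dir = (cos 105°, sin 105°) = (-0.2588, 0.9659); from cell (4,3)
  next x-line at t=2.3955, next y-line at t=0.7350; Δt_x=3.8637, Δt_y=1.0353
    y: enter (4,4) at t=0.7350
    y: enter (4,5) at t=1.7703
    x: enter (3,5) at t=2.3955
    y: enter (3,6) at t=2.8056
    y: enter (3,7) at t=3.8409 ← occupied
  → r_4 = 3.8409
beam 5: φ=90°, α=150°
  dir = (cos 150°, sin 150°) = (-0.8660, 0.5000); from cell (4,3)
  next x-line at t=0.7159, next y-line at t=1.4200; Δt_x=1.1547, Δt_y=2.0000
    x: enter (3,3) at t=0.7159 ← occupied
  → r_5 = 0.7159

ranges = [0.4388, 0.3934, 0.7600, 3.8409, 0.7159]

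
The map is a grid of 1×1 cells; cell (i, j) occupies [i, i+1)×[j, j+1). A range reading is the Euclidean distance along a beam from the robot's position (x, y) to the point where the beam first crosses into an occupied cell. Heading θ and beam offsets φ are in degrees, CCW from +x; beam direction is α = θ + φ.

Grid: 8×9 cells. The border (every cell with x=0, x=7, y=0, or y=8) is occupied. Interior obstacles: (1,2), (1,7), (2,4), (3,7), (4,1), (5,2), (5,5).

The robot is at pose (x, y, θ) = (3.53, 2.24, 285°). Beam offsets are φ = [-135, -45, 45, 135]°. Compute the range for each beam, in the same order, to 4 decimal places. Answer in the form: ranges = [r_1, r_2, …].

beam 1: φ=-135°, α=150°
  direction (-0.8660, 0.5000); cell (3,2); t to first gridline: x 0.6120, y 1.5200 (then +1.1547 / +2.0000)
    (2,2) via x @ 0.6120
    (2,3) via y @ 1.5200
    (1,3) via x @ 1.7667
    (0,3) via x @ 2.9214  # hit
  → r_1 = 2.9214
beam 2: φ=-45°, α=240°
  direction (-0.5000, -0.8660); cell (3,2); t to first gridline: x 1.0600, y 0.2771 (then +2.0000 / +1.1547)
    (3,1) via y @ 0.2771
    (2,1) via x @ 1.0600
    (2,0) via y @ 1.4318  # hit
  → r_2 = 1.4318
beam 3: φ=45°, α=330°
  direction (0.8660, -0.5000); cell (3,2); t to first gridline: x 0.5427, y 0.4800 (then +1.1547 / +2.0000)
    (3,1) via y @ 0.4800
    (4,1) via x @ 0.5427  # hit
  → r_3 = 0.5427
beam 4: φ=135°, α=60°
  direction (0.5000, 0.8660); cell (3,2); t to first gridline: x 0.9400, y 0.8776 (then +2.0000 / +1.1547)
    (3,3) via y @ 0.8776
    (4,3) via x @ 0.9400
    (4,4) via y @ 2.0323
    (5,4) via x @ 2.9400
    (5,5) via y @ 3.1870  # hit
  → r_4 = 3.1870

ranges = [2.9214, 1.4318, 0.5427, 3.1870]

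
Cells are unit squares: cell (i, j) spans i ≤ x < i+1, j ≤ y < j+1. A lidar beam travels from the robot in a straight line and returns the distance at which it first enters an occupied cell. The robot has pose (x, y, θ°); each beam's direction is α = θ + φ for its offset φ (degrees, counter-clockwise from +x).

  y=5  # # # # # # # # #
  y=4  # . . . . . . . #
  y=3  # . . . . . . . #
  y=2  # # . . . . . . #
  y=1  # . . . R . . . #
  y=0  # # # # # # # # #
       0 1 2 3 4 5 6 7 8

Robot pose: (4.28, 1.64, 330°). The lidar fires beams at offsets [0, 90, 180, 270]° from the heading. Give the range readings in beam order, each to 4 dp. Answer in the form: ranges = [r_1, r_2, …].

ranges = [1.2800, 3.8798, 2.6327, 0.7390]

beam 1: φ=0°, α=330°
  dir = (cos 330°, sin 330°) = (0.8660, -0.5000); from cell (4,1)
  next x-line at t=0.8314, next y-line at t=1.2800; Δt_x=1.1547, Δt_y=2.0000
    x: enter (5,1) at t=0.8314
    y: enter (5,0) at t=1.2800 ← occupied
  → r_1 = 1.2800
beam 2: φ=90°, α=60°
  dir = (cos 60°, sin 60°) = (0.5000, 0.8660); from cell (4,1)
  next x-line at t=1.4400, next y-line at t=0.4157; Δt_x=2.0000, Δt_y=1.1547
    y: enter (4,2) at t=0.4157
    x: enter (5,2) at t=1.4400
    y: enter (5,3) at t=1.5704
    y: enter (5,4) at t=2.7251
    x: enter (6,4) at t=3.4400
    y: enter (6,5) at t=3.8798 ← occupied
  → r_2 = 3.8798
beam 3: φ=180°, α=150°
  dir = (cos 150°, sin 150°) = (-0.8660, 0.5000); from cell (4,1)
  next x-line at t=0.3233, next y-line at t=0.7200; Δt_x=1.1547, Δt_y=2.0000
    x: enter (3,1) at t=0.3233
    y: enter (3,2) at t=0.7200
    x: enter (2,2) at t=1.4780
    x: enter (1,2) at t=2.6327 ← occupied
  → r_3 = 2.6327
beam 4: φ=270°, α=240°
  dir = (cos 240°, sin 240°) = (-0.5000, -0.8660); from cell (4,1)
  next x-line at t=0.5600, next y-line at t=0.7390; Δt_x=2.0000, Δt_y=1.1547
    x: enter (3,1) at t=0.5600
    y: enter (3,0) at t=0.7390 ← occupied
  → r_4 = 0.7390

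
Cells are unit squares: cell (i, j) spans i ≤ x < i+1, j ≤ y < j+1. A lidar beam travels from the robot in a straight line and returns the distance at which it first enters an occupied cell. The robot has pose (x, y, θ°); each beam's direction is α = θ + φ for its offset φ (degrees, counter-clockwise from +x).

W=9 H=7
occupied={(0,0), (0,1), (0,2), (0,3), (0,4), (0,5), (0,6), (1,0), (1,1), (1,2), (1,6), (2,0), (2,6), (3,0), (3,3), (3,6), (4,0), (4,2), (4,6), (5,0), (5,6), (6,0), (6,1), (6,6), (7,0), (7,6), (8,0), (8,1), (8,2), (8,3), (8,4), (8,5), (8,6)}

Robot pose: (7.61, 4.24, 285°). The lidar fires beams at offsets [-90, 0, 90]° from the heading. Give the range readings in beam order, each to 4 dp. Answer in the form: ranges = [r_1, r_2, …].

ranges = [3.7373, 1.5068, 0.4038]

beam 1: φ=-90°, α=195°
  cosα=-0.9659 sinα=-0.2588 | (7,4) | tMaxX 0.6315 tMaxY 0.9273 | tΔX 1.0353 tΔY 3.8637
    t=0.6315 [x] (6,4)
    t=0.9273 [y] (6,3)
    t=1.6668 [x] (5,3)
    t=2.7021 [x] (4,3)
    t=3.7373 [x] (3,3) — stop
  → r_1 = 3.7373
beam 2: φ=0°, α=285°
  cosα=0.2588 sinα=-0.9659 | (7,4) | tMaxX 1.5068 tMaxY 0.2485 | tΔX 3.8637 tΔY 1.0353
    t=0.2485 [y] (7,3)
    t=1.2837 [y] (7,2)
    t=1.5068 [x] (8,2) — stop
  → r_2 = 1.5068
beam 3: φ=90°, α=15°
  cosα=0.9659 sinα=0.2588 | (7,4) | tMaxX 0.4038 tMaxY 2.9364 | tΔX 1.0353 tΔY 3.8637
    t=0.4038 [x] (8,4) — stop
  → r_3 = 0.4038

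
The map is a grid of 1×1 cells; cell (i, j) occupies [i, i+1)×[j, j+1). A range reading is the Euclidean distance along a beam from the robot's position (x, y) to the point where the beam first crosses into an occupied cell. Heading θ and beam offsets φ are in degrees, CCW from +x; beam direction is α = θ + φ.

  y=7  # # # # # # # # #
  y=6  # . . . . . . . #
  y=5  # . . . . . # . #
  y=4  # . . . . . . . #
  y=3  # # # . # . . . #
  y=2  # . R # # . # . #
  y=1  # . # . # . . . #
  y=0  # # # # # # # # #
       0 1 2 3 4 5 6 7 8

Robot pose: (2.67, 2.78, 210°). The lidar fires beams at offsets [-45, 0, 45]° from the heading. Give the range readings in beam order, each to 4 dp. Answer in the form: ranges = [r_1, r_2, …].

beam 1: φ=-45°, α=165°
  cosα=-0.9659 sinα=0.2588 | (2,2) | tMaxX 0.6936 tMaxY 0.8500 | tΔX 1.0353 tΔY 3.8637
    t=0.6936 [x] (1,2)
    t=0.8500 [y] (1,3) — stop
  → r_1 = 0.8500
beam 2: φ=0°, α=210°
  cosα=-0.8660 sinα=-0.5000 | (2,2) | tMaxX 0.7736 tMaxY 1.5600 | tΔX 1.1547 tΔY 2.0000
    t=0.7736 [x] (1,2)
    t=1.5600 [y] (1,1)
    t=1.9283 [x] (0,1) — stop
  → r_2 = 1.9283
beam 3: φ=45°, α=255°
  cosα=-0.2588 sinα=-0.9659 | (2,2) | tMaxX 2.5887 tMaxY 0.8075 | tΔX 3.8637 tΔY 1.0353
    t=0.8075 [y] (2,1) — stop
  → r_3 = 0.8075

ranges = [0.8500, 1.9283, 0.8075]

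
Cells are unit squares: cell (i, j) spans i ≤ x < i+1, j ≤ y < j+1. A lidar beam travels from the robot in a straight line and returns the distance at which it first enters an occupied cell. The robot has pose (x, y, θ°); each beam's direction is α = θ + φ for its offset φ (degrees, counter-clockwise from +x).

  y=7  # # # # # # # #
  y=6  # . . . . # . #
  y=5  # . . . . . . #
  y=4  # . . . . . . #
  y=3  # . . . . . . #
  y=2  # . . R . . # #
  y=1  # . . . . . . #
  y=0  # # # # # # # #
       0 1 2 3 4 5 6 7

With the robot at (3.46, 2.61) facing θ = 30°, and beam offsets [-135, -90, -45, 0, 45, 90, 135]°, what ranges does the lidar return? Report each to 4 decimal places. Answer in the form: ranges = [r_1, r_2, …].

beam 1: φ=-135°, α=255°
  direction (-0.2588, -0.9659); cell (3,2); t to first gridline: x 1.7773, y 0.6315 (then +3.8637 / +1.0353)
    (3,1) via y @ 0.6315
    (3,0) via y @ 1.6668  # hit
  → r_1 = 1.6668
beam 2: φ=-90°, α=300°
  direction (0.5000, -0.8660); cell (3,2); t to first gridline: x 1.0800, y 0.7044 (then +2.0000 / +1.1547)
    (3,1) via y @ 0.7044
    (4,1) via x @ 1.0800
    (4,0) via y @ 1.8591  # hit
  → r_2 = 1.8591
beam 3: φ=-45°, α=345°
  direction (0.9659, -0.2588); cell (3,2); t to first gridline: x 0.5590, y 2.3569 (then +1.0353 / +3.8637)
    (4,2) via x @ 0.5590
    (5,2) via x @ 1.5943
    (5,1) via y @ 2.3569
    (6,1) via x @ 2.6296
    (7,1) via x @ 3.6649  # hit
  → r_3 = 3.6649
beam 4: φ=0°, α=30°
  direction (0.8660, 0.5000); cell (3,2); t to first gridline: x 0.6235, y 0.7800 (then +1.1547 / +2.0000)
    (4,2) via x @ 0.6235
    (4,3) via y @ 0.7800
    (5,3) via x @ 1.7782
    (5,4) via y @ 2.7800
    (6,4) via x @ 2.9329
    (7,4) via x @ 4.0876  # hit
  → r_4 = 4.0876
beam 5: φ=45°, α=75°
  direction (0.2588, 0.9659); cell (3,2); t to first gridline: x 2.0864, y 0.4038 (then +3.8637 / +1.0353)
    (3,3) via y @ 0.4038
    (3,4) via y @ 1.4390
    (4,4) via x @ 2.0864
    (4,5) via y @ 2.4743
    (4,6) via y @ 3.5096
    (4,7) via y @ 4.5449  # hit
  → r_5 = 4.5449
beam 6: φ=90°, α=120°
  direction (-0.5000, 0.8660); cell (3,2); t to first gridline: x 0.9200, y 0.4503 (then +2.0000 / +1.1547)
    (3,3) via y @ 0.4503
    (2,3) via x @ 0.9200
    (2,4) via y @ 1.6050
    (2,5) via y @ 2.7597
    (1,5) via x @ 2.9200
    (1,6) via y @ 3.9144
    (0,6) via x @ 4.9200  # hit
  → r_6 = 4.9200
beam 7: φ=135°, α=165°
  direction (-0.9659, 0.2588); cell (3,2); t to first gridline: x 0.4762, y 1.5068 (then +1.0353 / +3.8637)
    (2,2) via x @ 0.4762
    (2,3) via y @ 1.5068
    (1,3) via x @ 1.5115
    (0,3) via x @ 2.5468  # hit
  → r_7 = 2.5468

ranges = [1.6668, 1.8591, 3.6649, 4.0876, 4.5449, 4.9200, 2.5468]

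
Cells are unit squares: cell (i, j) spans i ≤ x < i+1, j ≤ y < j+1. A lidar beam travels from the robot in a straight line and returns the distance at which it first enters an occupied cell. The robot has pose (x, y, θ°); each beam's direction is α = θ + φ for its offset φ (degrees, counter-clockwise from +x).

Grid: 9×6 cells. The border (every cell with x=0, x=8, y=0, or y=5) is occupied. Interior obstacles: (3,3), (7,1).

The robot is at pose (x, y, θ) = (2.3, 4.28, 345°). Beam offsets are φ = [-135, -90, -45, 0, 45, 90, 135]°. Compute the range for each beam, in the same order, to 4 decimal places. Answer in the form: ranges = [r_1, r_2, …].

ranges = [1.5011, 3.3957, 1.4000, 1.0818, 1.4400, 0.7454, 0.8314]

beam 1: φ=-135°, α=210°
  direction (-0.8660, -0.5000); cell (2,4); t to first gridline: x 0.3464, y 0.5600 (then +1.1547 / +2.0000)
    (1,4) via x @ 0.3464
    (1,3) via y @ 0.5600
    (0,3) via x @ 1.5011  # hit
  → r_1 = 1.5011
beam 2: φ=-90°, α=255°
  direction (-0.2588, -0.9659); cell (2,4); t to first gridline: x 1.1591, y 0.2899 (then +3.8637 / +1.0353)
    (2,3) via y @ 0.2899
    (1,3) via x @ 1.1591
    (1,2) via y @ 1.3252
    (1,1) via y @ 2.3604
    (1,0) via y @ 3.3957  # hit
  → r_2 = 3.3957
beam 3: φ=-45°, α=300°
  direction (0.5000, -0.8660); cell (2,4); t to first gridline: x 1.4000, y 0.3233 (then +2.0000 / +1.1547)
    (2,3) via y @ 0.3233
    (3,3) via x @ 1.4000  # hit
  → r_3 = 1.4000
beam 4: φ=0°, α=345°
  direction (0.9659, -0.2588); cell (2,4); t to first gridline: x 0.7247, y 1.0818 (then +1.0353 / +3.8637)
    (3,4) via x @ 0.7247
    (3,3) via y @ 1.0818  # hit
  → r_4 = 1.0818
beam 5: φ=45°, α=30°
  direction (0.8660, 0.5000); cell (2,4); t to first gridline: x 0.8083, y 1.4400 (then +1.1547 / +2.0000)
    (3,4) via x @ 0.8083
    (3,5) via y @ 1.4400  # hit
  → r_5 = 1.4400
beam 6: φ=90°, α=75°
  direction (0.2588, 0.9659); cell (2,4); t to first gridline: x 2.7046, y 0.7454 (then +3.8637 / +1.0353)
    (2,5) via y @ 0.7454  # hit
  → r_6 = 0.7454
beam 7: φ=135°, α=120°
  direction (-0.5000, 0.8660); cell (2,4); t to first gridline: x 0.6000, y 0.8314 (then +2.0000 / +1.1547)
    (1,4) via x @ 0.6000
    (1,5) via y @ 0.8314  # hit
  → r_7 = 0.8314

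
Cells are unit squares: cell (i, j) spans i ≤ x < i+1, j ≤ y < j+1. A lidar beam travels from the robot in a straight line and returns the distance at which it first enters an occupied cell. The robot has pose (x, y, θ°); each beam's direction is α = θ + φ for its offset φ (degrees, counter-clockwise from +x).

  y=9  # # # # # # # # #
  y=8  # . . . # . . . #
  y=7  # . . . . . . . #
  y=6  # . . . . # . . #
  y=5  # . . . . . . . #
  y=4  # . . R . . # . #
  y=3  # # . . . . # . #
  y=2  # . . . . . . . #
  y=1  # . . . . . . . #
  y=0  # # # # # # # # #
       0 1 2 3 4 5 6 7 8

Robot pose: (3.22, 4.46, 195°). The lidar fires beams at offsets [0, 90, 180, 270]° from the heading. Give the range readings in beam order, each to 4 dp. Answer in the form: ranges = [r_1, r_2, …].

ranges = [1.7773, 3.5821, 4.9486, 4.7002]

beam 1: φ=0°, α=195°
  d=(-0.9659,-0.2588)  start (3,4)  tX=0.2278 tY=1.7773  stride 1/|dx|=1.0353 1/|dy|=3.8637
    cross x-line → (2,4), t=0.2278
    cross x-line → (1,4), t=1.2630
    cross y-line → (1,3), t=1.7773 (wall)
  → r_1 = 1.7773
beam 2: φ=90°, α=285°
  d=(0.2588,-0.9659)  start (3,4)  tX=3.0137 tY=0.4762  stride 1/|dx|=3.8637 1/|dy|=1.0353
    cross y-line → (3,3), t=0.4762
    cross y-line → (3,2), t=1.5115
    cross y-line → (3,1), t=2.5468
    cross x-line → (4,1), t=3.0137
    cross y-line → (4,0), t=3.5821 (wall)
  → r_2 = 3.5821
beam 3: φ=180°, α=15°
  d=(0.9659,0.2588)  start (3,4)  tX=0.8075 tY=2.0864  stride 1/|dx|=1.0353 1/|dy|=3.8637
    cross x-line → (4,4), t=0.8075
    cross x-line → (5,4), t=1.8428
    cross y-line → (5,5), t=2.0864
    cross x-line → (6,5), t=2.8781
    cross x-line → (7,5), t=3.9133
    cross x-line → (8,5), t=4.9486 (wall)
  → r_3 = 4.9486
beam 4: φ=270°, α=105°
  d=(-0.2588,0.9659)  start (3,4)  tX=0.8500 tY=0.5590  stride 1/|dx|=3.8637 1/|dy|=1.0353
    cross y-line → (3,5), t=0.5590
    cross x-line → (2,5), t=0.8500
    cross y-line → (2,6), t=1.5943
    cross y-line → (2,7), t=2.6296
    cross y-line → (2,8), t=3.6649
    cross y-line → (2,9), t=4.7002 (wall)
  → r_4 = 4.7002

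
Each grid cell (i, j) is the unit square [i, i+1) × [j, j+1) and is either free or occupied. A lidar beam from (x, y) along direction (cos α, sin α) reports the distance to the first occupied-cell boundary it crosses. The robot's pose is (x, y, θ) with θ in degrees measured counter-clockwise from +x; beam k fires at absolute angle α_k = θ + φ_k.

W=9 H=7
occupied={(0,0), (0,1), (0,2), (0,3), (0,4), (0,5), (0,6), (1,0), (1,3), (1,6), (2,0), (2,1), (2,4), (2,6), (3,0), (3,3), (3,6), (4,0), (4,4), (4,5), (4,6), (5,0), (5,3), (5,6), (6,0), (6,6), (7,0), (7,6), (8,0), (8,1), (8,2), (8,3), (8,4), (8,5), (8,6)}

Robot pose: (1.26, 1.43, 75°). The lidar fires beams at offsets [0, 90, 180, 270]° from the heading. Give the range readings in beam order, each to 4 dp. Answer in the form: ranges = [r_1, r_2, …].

beam 1: φ=0°, α=75°
  cosα=0.2588 sinα=0.9659 | (1,1) | tMaxX 2.8591 tMaxY 0.5901 | tΔX 3.8637 tΔY 1.0353
    t=0.5901 [y] (1,2)
    t=1.6254 [y] (1,3) — stop
  → r_1 = 1.6254
beam 2: φ=90°, α=165°
  cosα=-0.9659 sinα=0.2588 | (1,1) | tMaxX 0.2692 tMaxY 2.2023 | tΔX 1.0353 tΔY 3.8637
    t=0.2692 [x] (0,1) — stop
  → r_2 = 0.2692
beam 3: φ=180°, α=255°
  cosα=-0.2588 sinα=-0.9659 | (1,1) | tMaxX 1.0046 tMaxY 0.4452 | tΔX 3.8637 tΔY 1.0353
    t=0.4452 [y] (1,0) — stop
  → r_3 = 0.4452
beam 4: φ=270°, α=345°
  cosα=0.9659 sinα=-0.2588 | (1,1) | tMaxX 0.7661 tMaxY 1.6614 | tΔX 1.0353 tΔY 3.8637
    t=0.7661 [x] (2,1) — stop
  → r_4 = 0.7661

ranges = [1.6254, 0.2692, 0.4452, 0.7661]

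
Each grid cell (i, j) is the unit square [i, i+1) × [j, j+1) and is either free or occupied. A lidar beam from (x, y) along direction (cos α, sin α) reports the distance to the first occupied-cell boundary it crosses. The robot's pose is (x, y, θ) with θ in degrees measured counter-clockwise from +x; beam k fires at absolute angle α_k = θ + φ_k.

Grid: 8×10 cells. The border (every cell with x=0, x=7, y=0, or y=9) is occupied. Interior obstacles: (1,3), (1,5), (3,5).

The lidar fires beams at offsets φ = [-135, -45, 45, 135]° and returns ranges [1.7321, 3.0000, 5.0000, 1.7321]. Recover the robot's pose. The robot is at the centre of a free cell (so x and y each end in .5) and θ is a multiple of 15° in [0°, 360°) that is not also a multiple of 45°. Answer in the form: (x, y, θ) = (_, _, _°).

(x, y, θ) = (5.5, 2.5, 105°)

The pose lattice has 45·16 = 720 candidates. Test each by forward raycasting.
  (1.5, 2.5, 165°): beam 1 = 6.3509 ≠ 1.7321 ✗
  (2.5, 2.5, 255°): beam 1 = 1.0000 ≠ 1.7321 ✗
  (5.5, 5.5, 150°): beam 1 = 1.5529 ≠ 1.7321 ✗
  (4.5, 7.5, 285°): beam 1 = 3.0000 ≠ 1.7321 ✗
  …
  (5.5, 2.5, 105°): r_1=1.7321, r_2=3.0000, r_3=5.0000, r_4=1.7321 — all match ✓
Only this pose fits every beam.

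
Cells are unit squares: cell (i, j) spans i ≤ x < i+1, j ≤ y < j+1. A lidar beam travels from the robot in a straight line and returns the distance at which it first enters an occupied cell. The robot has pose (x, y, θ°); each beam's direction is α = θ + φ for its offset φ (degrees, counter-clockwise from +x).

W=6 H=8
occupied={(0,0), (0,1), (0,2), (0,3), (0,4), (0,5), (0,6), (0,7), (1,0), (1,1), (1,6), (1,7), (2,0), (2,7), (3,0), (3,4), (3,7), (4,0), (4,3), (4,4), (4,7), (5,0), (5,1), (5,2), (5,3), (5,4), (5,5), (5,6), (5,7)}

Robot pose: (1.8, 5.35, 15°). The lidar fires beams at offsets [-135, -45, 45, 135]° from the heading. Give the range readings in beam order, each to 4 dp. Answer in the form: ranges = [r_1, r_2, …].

ranges = [1.6000, 1.3856, 1.9053, 0.9238]

beam 1: φ=-135°, α=240°
  dir = (cos 240°, sin 240°) = (-0.5000, -0.8660); from cell (1,5)
  next x-line at t=1.6000, next y-line at t=0.4041; Δt_x=2.0000, Δt_y=1.1547
    y: enter (1,4) at t=0.4041
    y: enter (1,3) at t=1.5588
    x: enter (0,3) at t=1.6000 ← occupied
  → r_1 = 1.6000
beam 2: φ=-45°, α=330°
  dir = (cos 330°, sin 330°) = (0.8660, -0.5000); from cell (1,5)
  next x-line at t=0.2309, next y-line at t=0.7000; Δt_x=1.1547, Δt_y=2.0000
    x: enter (2,5) at t=0.2309
    y: enter (2,4) at t=0.7000
    x: enter (3,4) at t=1.3856 ← occupied
  → r_2 = 1.3856
beam 3: φ=45°, α=60°
  dir = (cos 60°, sin 60°) = (0.5000, 0.8660); from cell (1,5)
  next x-line at t=0.4000, next y-line at t=0.7506; Δt_x=2.0000, Δt_y=1.1547
    x: enter (2,5) at t=0.4000
    y: enter (2,6) at t=0.7506
    y: enter (2,7) at t=1.9053 ← occupied
  → r_3 = 1.9053
beam 4: φ=135°, α=150°
  dir = (cos 150°, sin 150°) = (-0.8660, 0.5000); from cell (1,5)
  next x-line at t=0.9238, next y-line at t=1.3000; Δt_x=1.1547, Δt_y=2.0000
    x: enter (0,5) at t=0.9238 ← occupied
  → r_4 = 0.9238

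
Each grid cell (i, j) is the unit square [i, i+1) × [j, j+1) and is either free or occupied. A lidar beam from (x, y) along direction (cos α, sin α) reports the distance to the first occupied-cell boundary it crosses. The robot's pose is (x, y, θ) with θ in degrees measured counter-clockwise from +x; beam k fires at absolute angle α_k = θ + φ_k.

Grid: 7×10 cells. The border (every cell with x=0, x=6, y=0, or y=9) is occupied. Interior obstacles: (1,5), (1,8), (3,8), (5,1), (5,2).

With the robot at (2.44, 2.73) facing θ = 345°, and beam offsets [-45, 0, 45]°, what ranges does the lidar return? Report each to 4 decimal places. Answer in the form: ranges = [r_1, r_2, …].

beam 1: φ=-45°, α=300°
  dir = (cos 300°, sin 300°) = (0.5000, -0.8660); from cell (2,2)
  next x-line at t=1.1200, next y-line at t=0.8429; Δt_x=2.0000, Δt_y=1.1547
    y: enter (2,1) at t=0.8429
    x: enter (3,1) at t=1.1200
    y: enter (3,0) at t=1.9976 ← occupied
  → r_1 = 1.9976
beam 2: φ=0°, α=345°
  dir = (cos 345°, sin 345°) = (0.9659, -0.2588); from cell (2,2)
  next x-line at t=0.5798, next y-line at t=2.8205; Δt_x=1.0353, Δt_y=3.8637
    x: enter (3,2) at t=0.5798
    x: enter (4,2) at t=1.6150
    x: enter (5,2) at t=2.6503 ← occupied
  → r_2 = 2.6503
beam 3: φ=45°, α=30°
  dir = (cos 30°, sin 30°) = (0.8660, 0.5000); from cell (2,2)
  next x-line at t=0.6466, next y-line at t=0.5400; Δt_x=1.1547, Δt_y=2.0000
    y: enter (2,3) at t=0.5400
    x: enter (3,3) at t=0.6466
    x: enter (4,3) at t=1.8013
    y: enter (4,4) at t=2.5400
    x: enter (5,4) at t=2.9560
    x: enter (6,4) at t=4.1107 ← occupied
  → r_3 = 4.1107

ranges = [1.9976, 2.6503, 4.1107]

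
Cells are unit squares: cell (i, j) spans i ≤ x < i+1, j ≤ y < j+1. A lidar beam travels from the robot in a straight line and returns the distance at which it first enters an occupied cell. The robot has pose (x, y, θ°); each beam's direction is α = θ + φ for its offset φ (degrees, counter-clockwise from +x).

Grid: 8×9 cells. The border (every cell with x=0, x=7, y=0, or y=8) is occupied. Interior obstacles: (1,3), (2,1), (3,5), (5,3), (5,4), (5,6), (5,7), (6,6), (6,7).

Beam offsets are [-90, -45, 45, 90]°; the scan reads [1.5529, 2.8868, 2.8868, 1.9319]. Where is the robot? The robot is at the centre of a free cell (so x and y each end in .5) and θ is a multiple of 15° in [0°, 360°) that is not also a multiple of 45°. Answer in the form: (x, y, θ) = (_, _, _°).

The pose lattice has 33·16 = 528 candidates. Test each by forward raycasting.
  (3.5, 2.5, 105°): beam 1 = 1.9319 ≠ 1.5529 ✗
  (2.5, 4.5, 15°): beam 1 = 3.6235 ≠ 1.5529 ✗
  (5.5, 2.5, 60°): beam 1 = 1.7321 ≠ 1.5529 ✗
  (6.5, 1.5, 150°): beam 1 = 1.0000 ≠ 1.5529 ✗
  …
  (2.5, 3.5, 345°): r_1=1.5529, r_2=2.8868, r_3=2.8868, r_4=1.9319 — all match ✓
No second candidate reproduces the full scan.

(x, y, θ) = (2.5, 3.5, 345°)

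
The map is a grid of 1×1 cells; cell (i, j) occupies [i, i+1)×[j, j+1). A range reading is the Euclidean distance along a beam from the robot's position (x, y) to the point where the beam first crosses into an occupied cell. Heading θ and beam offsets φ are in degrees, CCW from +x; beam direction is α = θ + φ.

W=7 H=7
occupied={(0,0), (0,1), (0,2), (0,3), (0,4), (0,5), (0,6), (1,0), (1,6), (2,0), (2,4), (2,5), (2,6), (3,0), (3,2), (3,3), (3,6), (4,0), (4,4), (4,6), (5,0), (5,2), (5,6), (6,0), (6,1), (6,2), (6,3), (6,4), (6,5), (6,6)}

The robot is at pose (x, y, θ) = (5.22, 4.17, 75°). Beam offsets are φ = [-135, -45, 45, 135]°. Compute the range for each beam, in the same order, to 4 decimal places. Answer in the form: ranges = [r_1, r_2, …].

ranges = [1.3510, 0.9007, 0.4400, 0.2540]

beam 1: φ=-135°, α=300°
  cosα=0.5000 sinα=-0.8660 | (5,4) | tMaxX 1.5600 tMaxY 0.1963 | tΔX 2.0000 tΔY 1.1547
    t=0.1963 [y] (5,3)
    t=1.3510 [y] (5,2) — stop
  → r_1 = 1.3510
beam 2: φ=-45°, α=30°
  cosα=0.8660 sinα=0.5000 | (5,4) | tMaxX 0.9007 tMaxY 1.6600 | tΔX 1.1547 tΔY 2.0000
    t=0.9007 [x] (6,4) — stop
  → r_2 = 0.9007
beam 3: φ=45°, α=120°
  cosα=-0.5000 sinα=0.8660 | (5,4) | tMaxX 0.4400 tMaxY 0.9584 | tΔX 2.0000 tΔY 1.1547
    t=0.4400 [x] (4,4) — stop
  → r_3 = 0.4400
beam 4: φ=135°, α=210°
  cosα=-0.8660 sinα=-0.5000 | (5,4) | tMaxX 0.2540 tMaxY 0.3400 | tΔX 1.1547 tΔY 2.0000
    t=0.2540 [x] (4,4) — stop
  → r_4 = 0.2540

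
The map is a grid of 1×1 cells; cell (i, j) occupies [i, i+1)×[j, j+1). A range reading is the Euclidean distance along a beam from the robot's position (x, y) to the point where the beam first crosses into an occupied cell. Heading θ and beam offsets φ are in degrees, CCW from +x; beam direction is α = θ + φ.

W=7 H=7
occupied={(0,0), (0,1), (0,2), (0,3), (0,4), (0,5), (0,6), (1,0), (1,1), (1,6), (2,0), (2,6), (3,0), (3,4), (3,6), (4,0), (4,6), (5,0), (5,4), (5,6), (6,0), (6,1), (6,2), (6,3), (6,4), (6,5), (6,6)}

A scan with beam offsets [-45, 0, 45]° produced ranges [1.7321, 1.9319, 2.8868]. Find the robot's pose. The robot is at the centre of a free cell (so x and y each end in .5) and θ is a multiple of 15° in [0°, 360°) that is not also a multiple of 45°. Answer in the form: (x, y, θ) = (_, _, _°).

Candidates: 22 free-cell centres × 16 headings = 352 poses. Raycast each; keep the one whose scan matches to 4 dp.
  (5.5, 5.5, 60°): beam 1 = 0.5176 ≠ 1.7321 ✗
  (5.5, 3.5, 150°): beam 1 = 0.5176 ≠ 1.7321 ✗
  (4.5, 4.5, 165°): beam 2 = 0.5176 ≠ 1.9319 ✗
  (2.5, 4.5, 330°): beam 1 = 3.6235 ≠ 1.7321 ✗
  …
  (2.5, 3.5, 255°): r_1=1.7321, r_2=1.9319, r_3=2.8868 — all match ✓
No second candidate reproduces the full scan.

(x, y, θ) = (2.5, 3.5, 255°)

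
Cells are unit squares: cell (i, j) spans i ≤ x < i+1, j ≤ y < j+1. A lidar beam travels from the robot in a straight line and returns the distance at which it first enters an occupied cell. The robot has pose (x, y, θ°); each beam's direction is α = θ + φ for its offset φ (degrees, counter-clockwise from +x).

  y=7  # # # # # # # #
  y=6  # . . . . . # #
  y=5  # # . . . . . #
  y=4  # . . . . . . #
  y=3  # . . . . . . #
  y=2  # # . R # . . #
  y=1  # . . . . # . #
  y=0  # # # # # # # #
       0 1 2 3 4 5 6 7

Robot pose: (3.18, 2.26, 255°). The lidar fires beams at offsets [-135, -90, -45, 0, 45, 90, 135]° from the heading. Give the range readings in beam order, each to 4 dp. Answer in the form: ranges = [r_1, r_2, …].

ranges = [3.1639, 1.2216, 2.5172, 1.3044, 1.4549, 0.8489, 0.9469]

beam 1: φ=-135°, α=120°
  direction (-0.5000, 0.8660); cell (3,2); t to first gridline: x 0.3600, y 0.8545 (then +2.0000 / +1.1547)
    (2,2) via x @ 0.3600
    (2,3) via y @ 0.8545
    (2,4) via y @ 2.0092
    (1,4) via x @ 2.3600
    (1,5) via y @ 3.1639  # hit
  → r_1 = 3.1639
beam 2: φ=-90°, α=165°
  direction (-0.9659, 0.2588); cell (3,2); t to first gridline: x 0.1863, y 2.8591 (then +1.0353 / +3.8637)
    (2,2) via x @ 0.1863
    (1,2) via x @ 1.2216  # hit
  → r_2 = 1.2216
beam 3: φ=-45°, α=210°
  direction (-0.8660, -0.5000); cell (3,2); t to first gridline: x 0.2078, y 0.5200 (then +1.1547 / +2.0000)
    (2,2) via x @ 0.2078
    (2,1) via y @ 0.5200
    (1,1) via x @ 1.3625
    (0,1) via x @ 2.5172  # hit
  → r_3 = 2.5172
beam 4: φ=0°, α=255°
  direction (-0.2588, -0.9659); cell (3,2); t to first gridline: x 0.6955, y 0.2692 (then +3.8637 / +1.0353)
    (3,1) via y @ 0.2692
    (2,1) via x @ 0.6955
    (2,0) via y @ 1.3044  # hit
  → r_4 = 1.3044
beam 5: φ=45°, α=300°
  direction (0.5000, -0.8660); cell (3,2); t to first gridline: x 1.6400, y 0.3002 (then +2.0000 / +1.1547)
    (3,1) via y @ 0.3002
    (3,0) via y @ 1.4549  # hit
  → r_5 = 1.4549
beam 6: φ=90°, α=345°
  direction (0.9659, -0.2588); cell (3,2); t to first gridline: x 0.8489, y 1.0046 (then +1.0353 / +3.8637)
    (4,2) via x @ 0.8489  # hit
  → r_6 = 0.8489
beam 7: φ=135°, α=30°
  direction (0.8660, 0.5000); cell (3,2); t to first gridline: x 0.9469, y 1.4800 (then +1.1547 / +2.0000)
    (4,2) via x @ 0.9469  # hit
  → r_7 = 0.9469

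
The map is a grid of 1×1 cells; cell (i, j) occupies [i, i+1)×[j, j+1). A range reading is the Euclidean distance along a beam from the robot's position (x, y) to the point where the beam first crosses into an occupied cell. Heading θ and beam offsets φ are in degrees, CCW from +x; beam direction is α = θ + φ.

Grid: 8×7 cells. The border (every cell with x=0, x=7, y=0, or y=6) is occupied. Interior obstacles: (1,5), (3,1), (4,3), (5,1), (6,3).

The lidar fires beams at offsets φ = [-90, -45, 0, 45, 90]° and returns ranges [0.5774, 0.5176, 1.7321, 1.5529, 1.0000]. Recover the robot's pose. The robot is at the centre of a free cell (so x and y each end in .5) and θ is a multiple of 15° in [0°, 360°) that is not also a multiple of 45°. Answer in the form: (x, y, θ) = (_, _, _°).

(x, y, θ) = (5.5, 2.5, 330°)

The pose lattice has 25·16 = 400 candidates. Test each by forward raycasting.
  (1.5, 3.5, 345°): beam 1 = 1.9319 ≠ 0.5774 ✗
  (4.5, 5.5, 330°): beam 1 = 5.1962 ≠ 0.5774 ✗
  (3.5, 5.5, 345°): beam 1 = 4.6587 ≠ 0.5774 ✗
  (3.5, 2.5, 255°): beam 1 = 2.5882 ≠ 0.5774 ✗
  …
  (5.5, 2.5, 330°): r_1=0.5774, r_2=0.5176, r_3=1.7321, r_4=1.5529, r_5=1.0000 — all match ✓
Only this pose fits every beam.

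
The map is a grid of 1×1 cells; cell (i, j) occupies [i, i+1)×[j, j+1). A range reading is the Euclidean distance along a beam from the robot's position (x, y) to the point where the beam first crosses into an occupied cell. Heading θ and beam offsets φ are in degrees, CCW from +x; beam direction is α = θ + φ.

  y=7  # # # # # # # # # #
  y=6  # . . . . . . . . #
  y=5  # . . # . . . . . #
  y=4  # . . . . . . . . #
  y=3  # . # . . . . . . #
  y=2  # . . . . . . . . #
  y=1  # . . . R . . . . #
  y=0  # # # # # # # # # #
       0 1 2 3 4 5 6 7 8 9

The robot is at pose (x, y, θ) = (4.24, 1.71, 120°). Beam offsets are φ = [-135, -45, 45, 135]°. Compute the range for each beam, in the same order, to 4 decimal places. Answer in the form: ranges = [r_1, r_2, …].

ranges = [2.7432, 5.4766, 3.3543, 0.7350]

beam 1: φ=-135°, α=345°
  d=(0.9659,-0.2588)  start (4,1)  tX=0.7868 tY=2.7432  stride 1/|dx|=1.0353 1/|dy|=3.8637
    cross x-line → (5,1), t=0.7868
    cross x-line → (6,1), t=1.8221
    cross y-line → (6,0), t=2.7432 (wall)
  → r_1 = 2.7432
beam 2: φ=-45°, α=75°
  d=(0.2588,0.9659)  start (4,1)  tX=2.9364 tY=0.3002  stride 1/|dx|=3.8637 1/|dy|=1.0353
    cross y-line → (4,2), t=0.3002
    cross y-line → (4,3), t=1.3355
    cross y-line → (4,4), t=2.3708
    cross x-line → (5,4), t=2.9364
    cross y-line → (5,5), t=3.4061
    cross y-line → (5,6), t=4.4413
    cross y-line → (5,7), t=5.4766 (wall)
  → r_2 = 5.4766
beam 3: φ=45°, α=165°
  d=(-0.9659,0.2588)  start (4,1)  tX=0.2485 tY=1.1205  stride 1/|dx|=1.0353 1/|dy|=3.8637
    cross x-line → (3,1), t=0.2485
    cross y-line → (3,2), t=1.1205
    cross x-line → (2,2), t=1.2837
    cross x-line → (1,2), t=2.3190
    cross x-line → (0,2), t=3.3543 (wall)
  → r_3 = 3.3543
beam 4: φ=135°, α=255°
  d=(-0.2588,-0.9659)  start (4,1)  tX=0.9273 tY=0.7350  stride 1/|dx|=3.8637 1/|dy|=1.0353
    cross y-line → (4,0), t=0.7350 (wall)
  → r_4 = 0.7350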